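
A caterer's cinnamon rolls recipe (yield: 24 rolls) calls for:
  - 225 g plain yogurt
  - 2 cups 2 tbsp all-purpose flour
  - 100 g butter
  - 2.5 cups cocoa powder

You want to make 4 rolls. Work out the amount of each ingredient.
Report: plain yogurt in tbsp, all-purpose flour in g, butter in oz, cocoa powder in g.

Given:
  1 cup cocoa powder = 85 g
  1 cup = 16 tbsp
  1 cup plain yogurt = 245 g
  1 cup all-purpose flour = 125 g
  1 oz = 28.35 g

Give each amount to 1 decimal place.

plain yogurt: 2.4 tbsp; all-purpose flour: 44.3 g; butter: 0.6 oz; cocoa powder: 35.4 g

Scaling factor: 4/24 = 1/6.
plain yogurt: 225 g × 1/6 ÷ 245 g/cup × 16 tbsp/cup ≈ 2.4 tbsp
all-purpose flour: (2 cup + 2 tbsp = 2.125 cup) × 1/6 × 125 g/cup ≈ 44.3 g
butter: 100 g × 1/6 ÷ 28.35 g/oz ≈ 0.6 oz
cocoa powder: 2.5 cup × 1/6 × 85 g/cup ≈ 35.4 g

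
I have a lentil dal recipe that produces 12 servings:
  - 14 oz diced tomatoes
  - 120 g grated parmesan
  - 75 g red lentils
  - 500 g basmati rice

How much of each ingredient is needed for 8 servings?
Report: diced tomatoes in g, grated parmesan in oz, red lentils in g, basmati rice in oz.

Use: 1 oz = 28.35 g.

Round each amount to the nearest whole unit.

Scaling factor: 8/12 = 2/3.
diced tomatoes: 14 oz × 2/3 × 28.35 g/oz ≈ 265 g
grated parmesan: 120 g × 2/3 ÷ 28.35 g/oz ≈ 3 oz
red lentils: 75 g × 2/3 = 50 g
basmati rice: 500 g × 2/3 ÷ 28.35 g/oz ≈ 12 oz

diced tomatoes: 265 g; grated parmesan: 3 oz; red lentils: 50 g; basmati rice: 12 oz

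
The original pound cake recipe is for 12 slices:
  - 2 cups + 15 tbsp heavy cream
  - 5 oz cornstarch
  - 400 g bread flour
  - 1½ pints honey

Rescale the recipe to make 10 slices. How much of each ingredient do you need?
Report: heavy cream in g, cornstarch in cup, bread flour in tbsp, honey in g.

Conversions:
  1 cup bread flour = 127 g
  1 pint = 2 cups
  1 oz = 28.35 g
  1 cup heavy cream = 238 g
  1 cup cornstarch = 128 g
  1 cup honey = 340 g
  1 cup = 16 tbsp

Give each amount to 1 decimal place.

heavy cream: 582.6 g; cornstarch: 0.9 cup; bread flour: 42.0 tbsp; honey: 850.0 g

Scaling factor: 10/12 = 5/6.
heavy cream: (2 cup + 15 tbsp = 2.9375 cup) × 5/6 × 238 g/cup ≈ 582.6 g
cornstarch: 5 oz × 5/6 × 28.35 g/oz ÷ 128 g/cup ≈ 0.9 cup
bread flour: 400 g × 5/6 ÷ 127 g/cup × 16 tbsp/cup ≈ 42.0 tbsp
honey: 1.5 pint × 5/6 × 2 cup/pint × 340 g/cup = 850.0 g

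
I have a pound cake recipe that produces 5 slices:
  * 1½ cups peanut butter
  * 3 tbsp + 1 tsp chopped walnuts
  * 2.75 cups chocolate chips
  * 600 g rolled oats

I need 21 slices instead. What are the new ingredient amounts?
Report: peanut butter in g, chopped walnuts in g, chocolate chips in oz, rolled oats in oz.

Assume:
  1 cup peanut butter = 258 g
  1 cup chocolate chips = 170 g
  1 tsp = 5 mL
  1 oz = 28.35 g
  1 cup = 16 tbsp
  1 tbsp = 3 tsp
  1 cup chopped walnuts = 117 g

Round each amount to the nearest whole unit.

peanut butter: 1625 g; chopped walnuts: 102 g; chocolate chips: 69 oz; rolled oats: 89 oz

Scaling factor: 21/5 = 4.2.
peanut butter: 1.5 cup × 21/5 × 258 g/cup ≈ 1625 g
chopped walnuts: (3 tbsp + 1 tsp = 10/3 tbsp) × 21/5 ÷ 16 tbsp/cup × 117 g/cup ≈ 102 g
chocolate chips: 2.75 cup × 21/5 × 170 g/cup ÷ 28.35 g/oz ≈ 69 oz
rolled oats: 600 g × 21/5 ÷ 28.35 g/oz ≈ 89 oz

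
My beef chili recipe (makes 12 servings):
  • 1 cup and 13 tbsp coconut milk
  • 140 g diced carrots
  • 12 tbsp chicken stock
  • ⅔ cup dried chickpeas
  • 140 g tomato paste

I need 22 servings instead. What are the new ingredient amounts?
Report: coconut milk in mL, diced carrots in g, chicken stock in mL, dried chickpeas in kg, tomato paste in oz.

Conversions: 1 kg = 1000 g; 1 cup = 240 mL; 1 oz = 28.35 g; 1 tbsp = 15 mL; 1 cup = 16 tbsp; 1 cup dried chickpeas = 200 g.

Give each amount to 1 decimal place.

coconut milk: 797.5 mL; diced carrots: 256.7 g; chicken stock: 330.0 mL; dried chickpeas: 0.2 kg; tomato paste: 9.1 oz

Scaling factor: 22/12 = 11/6.
coconut milk: (1 cup + 13 tbsp = 1.8125 cup) × 11/6 × 240 mL/cup = 797.5 mL
diced carrots: 140 g × 11/6 ≈ 256.7 g
chicken stock: 12 tbsp × 11/6 × 15 mL/tbsp = 330.0 mL
dried chickpeas: 2/3 cup × 11/6 × 200 g/cup ÷ 1000 g/kg ≈ 0.2 kg
tomato paste: 140 g × 11/6 ÷ 28.35 g/oz ≈ 9.1 oz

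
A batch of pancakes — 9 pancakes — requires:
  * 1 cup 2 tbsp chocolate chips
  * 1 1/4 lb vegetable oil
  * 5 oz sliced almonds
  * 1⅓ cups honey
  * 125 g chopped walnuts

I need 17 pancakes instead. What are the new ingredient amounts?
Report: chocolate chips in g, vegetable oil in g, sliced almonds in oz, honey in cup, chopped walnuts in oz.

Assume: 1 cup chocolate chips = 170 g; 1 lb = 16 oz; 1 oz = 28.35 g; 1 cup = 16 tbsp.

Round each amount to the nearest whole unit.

chocolate chips: 361 g; vegetable oil: 1071 g; sliced almonds: 9 oz; honey: 3 cup; chopped walnuts: 8 oz

Scaling factor: 17/9.
chocolate chips: (1 cup + 2 tbsp = 1.125 cup) × 17/9 × 170 g/cup ≈ 361 g
vegetable oil: 1.25 lb × 17/9 × 16 oz/lb × 28.35 g/oz = 1071 g
sliced almonds: 5 oz × 17/9 ≈ 9 oz
honey: 4/3 cup × 17/9 ≈ 3 cup
chopped walnuts: 125 g × 17/9 ÷ 28.35 g/oz ≈ 8 oz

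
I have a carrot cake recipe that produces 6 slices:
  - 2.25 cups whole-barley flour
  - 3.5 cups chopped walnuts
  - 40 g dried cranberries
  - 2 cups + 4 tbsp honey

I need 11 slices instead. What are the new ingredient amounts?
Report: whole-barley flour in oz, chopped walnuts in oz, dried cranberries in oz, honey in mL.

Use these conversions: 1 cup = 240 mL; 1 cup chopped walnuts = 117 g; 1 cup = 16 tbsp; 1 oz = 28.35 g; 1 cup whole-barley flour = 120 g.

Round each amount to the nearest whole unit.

whole-barley flour: 17 oz; chopped walnuts: 26 oz; dried cranberries: 3 oz; honey: 990 mL

Scaling factor: 11/6.
whole-barley flour: 2.25 cup × 11/6 × 120 g/cup ÷ 28.35 g/oz ≈ 17 oz
chopped walnuts: 3.5 cup × 11/6 × 117 g/cup ÷ 28.35 g/oz ≈ 26 oz
dried cranberries: 40 g × 11/6 ÷ 28.35 g/oz ≈ 3 oz
honey: (2 cup + 4 tbsp = 2.25 cup) × 11/6 × 240 mL/cup = 990 mL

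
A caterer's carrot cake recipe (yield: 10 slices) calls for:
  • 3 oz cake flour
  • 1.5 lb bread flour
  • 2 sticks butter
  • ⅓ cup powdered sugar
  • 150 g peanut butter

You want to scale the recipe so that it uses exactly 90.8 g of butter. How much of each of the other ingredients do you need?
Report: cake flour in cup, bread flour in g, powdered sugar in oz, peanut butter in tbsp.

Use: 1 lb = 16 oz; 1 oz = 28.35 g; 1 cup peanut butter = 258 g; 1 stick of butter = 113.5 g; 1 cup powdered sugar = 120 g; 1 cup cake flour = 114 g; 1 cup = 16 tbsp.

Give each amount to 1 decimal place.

cake flour: 0.3 cup; bread flour: 272.2 g; powdered sugar: 0.6 oz; peanut butter: 3.7 tbsp

The original recipe has 227 g of butter, so the scaling factor is 90.8 ÷ 227 = 2/5 = 0.4.
cake flour: 3 oz × 2/5 × 28.35 g/oz ÷ 114 g/cup ≈ 0.3 cup
bread flour: 1.5 lb × 2/5 × 16 oz/lb × 28.35 g/oz ≈ 272.2 g
powdered sugar: 1/3 cup × 2/5 × 120 g/cup ÷ 28.35 g/oz ≈ 0.6 oz
peanut butter: 150 g × 2/5 ÷ 258 g/cup × 16 tbsp/cup ≈ 3.7 tbsp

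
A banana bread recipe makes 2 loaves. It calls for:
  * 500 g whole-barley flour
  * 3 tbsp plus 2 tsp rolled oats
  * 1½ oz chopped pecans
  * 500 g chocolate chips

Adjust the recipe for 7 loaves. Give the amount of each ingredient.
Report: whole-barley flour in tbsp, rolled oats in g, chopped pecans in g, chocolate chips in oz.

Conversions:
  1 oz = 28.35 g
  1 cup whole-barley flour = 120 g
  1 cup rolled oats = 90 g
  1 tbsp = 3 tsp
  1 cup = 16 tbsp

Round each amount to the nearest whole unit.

whole-barley flour: 233 tbsp; rolled oats: 72 g; chopped pecans: 149 g; chocolate chips: 62 oz

Scaling factor: 7/2 = 3.5.
whole-barley flour: 500 g × 7/2 ÷ 120 g/cup × 16 tbsp/cup ≈ 233 tbsp
rolled oats: (3 tbsp + 2 tsp = 11/3 tbsp) × 7/2 ÷ 16 tbsp/cup × 90 g/cup ≈ 72 g
chopped pecans: 1.5 oz × 7/2 × 28.35 g/oz ≈ 149 g
chocolate chips: 500 g × 7/2 ÷ 28.35 g/oz ≈ 62 oz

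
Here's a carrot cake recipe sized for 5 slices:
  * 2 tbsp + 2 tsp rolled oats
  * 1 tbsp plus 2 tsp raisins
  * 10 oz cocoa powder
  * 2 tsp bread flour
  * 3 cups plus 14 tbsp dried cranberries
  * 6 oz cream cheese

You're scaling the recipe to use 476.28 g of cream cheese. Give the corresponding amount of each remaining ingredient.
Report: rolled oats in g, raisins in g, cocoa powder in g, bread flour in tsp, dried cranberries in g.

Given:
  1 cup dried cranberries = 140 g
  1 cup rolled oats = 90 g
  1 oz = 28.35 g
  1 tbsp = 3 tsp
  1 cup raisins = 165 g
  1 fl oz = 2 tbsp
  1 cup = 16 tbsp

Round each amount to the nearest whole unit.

The original recipe has 170.1 g of cream cheese, so the scaling factor is 476.28 ÷ 170.1 = 14/5 = 2.8.
rolled oats: (2 tbsp + 2 tsp = 8/3 tbsp) × 14/5 ÷ 16 tbsp/cup × 90 g/cup = 42 g
raisins: (1 tbsp + 2 tsp = 5/3 tbsp) × 14/5 ÷ 16 tbsp/cup × 165 g/cup ≈ 48 g
cocoa powder: 10 oz × 14/5 × 28.35 g/oz ≈ 794 g
bread flour: 2 tsp × 14/5 ≈ 6 tsp
dried cranberries: (3 cup + 14 tbsp = 3.875 cup) × 14/5 × 140 g/cup = 1519 g

rolled oats: 42 g; raisins: 48 g; cocoa powder: 794 g; bread flour: 6 tsp; dried cranberries: 1519 g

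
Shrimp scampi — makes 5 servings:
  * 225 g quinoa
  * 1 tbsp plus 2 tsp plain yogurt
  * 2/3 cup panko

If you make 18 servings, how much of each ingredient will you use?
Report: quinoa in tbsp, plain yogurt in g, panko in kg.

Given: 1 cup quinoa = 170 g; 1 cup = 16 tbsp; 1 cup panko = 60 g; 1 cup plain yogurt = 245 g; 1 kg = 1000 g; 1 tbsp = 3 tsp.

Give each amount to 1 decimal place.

quinoa: 76.2 tbsp; plain yogurt: 91.9 g; panko: 0.1 kg

Scaling factor: 18/5 = 3.6.
quinoa: 225 g × 18/5 ÷ 170 g/cup × 16 tbsp/cup ≈ 76.2 tbsp
plain yogurt: (1 tbsp + 2 tsp = 5/3 tbsp) × 18/5 ÷ 16 tbsp/cup × 245 g/cup ≈ 91.9 g
panko: 2/3 cup × 18/5 × 60 g/cup ÷ 1000 g/kg ≈ 0.1 kg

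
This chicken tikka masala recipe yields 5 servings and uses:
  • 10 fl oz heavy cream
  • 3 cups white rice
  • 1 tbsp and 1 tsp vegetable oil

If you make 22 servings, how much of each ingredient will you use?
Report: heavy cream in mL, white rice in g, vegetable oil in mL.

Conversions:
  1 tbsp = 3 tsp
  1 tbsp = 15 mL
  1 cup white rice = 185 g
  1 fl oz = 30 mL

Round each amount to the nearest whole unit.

Scaling factor: 22/5 = 4.4.
heavy cream: 10 fl oz × 22/5 × 30 mL/fl oz = 1320 mL
white rice: 3 cup × 22/5 × 185 g/cup = 2442 g
vegetable oil: (1 tbsp + 1 tsp = 4/3 tbsp) × 22/5 × 15 mL/tbsp = 88 mL

heavy cream: 1320 mL; white rice: 2442 g; vegetable oil: 88 mL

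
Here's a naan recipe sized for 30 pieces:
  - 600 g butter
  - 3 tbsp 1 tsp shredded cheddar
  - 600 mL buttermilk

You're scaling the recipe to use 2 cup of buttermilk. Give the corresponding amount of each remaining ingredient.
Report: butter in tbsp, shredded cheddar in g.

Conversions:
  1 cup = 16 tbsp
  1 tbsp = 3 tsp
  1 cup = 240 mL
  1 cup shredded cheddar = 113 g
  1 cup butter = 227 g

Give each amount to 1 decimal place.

butter: 33.8 tbsp; shredded cheddar: 18.8 g

The original recipe has 2.5 cup of buttermilk, so the scaling factor is 2 ÷ 2.5 = 4/5 = 0.8.
butter: 600 g × 4/5 ÷ 227 g/cup × 16 tbsp/cup ≈ 33.8 tbsp
shredded cheddar: (3 tbsp + 1 tsp = 10/3 tbsp) × 4/5 ÷ 16 tbsp/cup × 113 g/cup ≈ 18.8 g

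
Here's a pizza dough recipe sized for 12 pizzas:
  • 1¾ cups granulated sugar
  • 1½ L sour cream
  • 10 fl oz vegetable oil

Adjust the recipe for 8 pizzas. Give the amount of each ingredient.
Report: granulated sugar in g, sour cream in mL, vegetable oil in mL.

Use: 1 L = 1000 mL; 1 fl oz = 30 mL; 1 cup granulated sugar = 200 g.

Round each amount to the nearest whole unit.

granulated sugar: 233 g; sour cream: 1000 mL; vegetable oil: 200 mL

Scaling factor: 8/12 = 2/3.
granulated sugar: 1.75 cup × 2/3 × 200 g/cup ≈ 233 g
sour cream: 1.5 L × 2/3 × 1000 mL/L = 1000 mL
vegetable oil: 10 fl oz × 2/3 × 30 mL/fl oz = 200 mL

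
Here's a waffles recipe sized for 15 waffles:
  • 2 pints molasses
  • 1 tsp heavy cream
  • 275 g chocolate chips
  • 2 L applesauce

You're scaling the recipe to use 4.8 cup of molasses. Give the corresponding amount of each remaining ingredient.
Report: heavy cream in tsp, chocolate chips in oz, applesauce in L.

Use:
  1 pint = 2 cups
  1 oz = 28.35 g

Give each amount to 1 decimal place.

The original recipe has 4 cup of molasses, so the scaling factor is 4.8 ÷ 4 = 6/5 = 1.2.
heavy cream: 1 tsp × 6/5 = 1.2 tsp
chocolate chips: 275 g × 6/5 ÷ 28.35 g/oz ≈ 11.6 oz
applesauce: 2 L × 6/5 = 2.4 L

heavy cream: 1.2 tsp; chocolate chips: 11.6 oz; applesauce: 2.4 L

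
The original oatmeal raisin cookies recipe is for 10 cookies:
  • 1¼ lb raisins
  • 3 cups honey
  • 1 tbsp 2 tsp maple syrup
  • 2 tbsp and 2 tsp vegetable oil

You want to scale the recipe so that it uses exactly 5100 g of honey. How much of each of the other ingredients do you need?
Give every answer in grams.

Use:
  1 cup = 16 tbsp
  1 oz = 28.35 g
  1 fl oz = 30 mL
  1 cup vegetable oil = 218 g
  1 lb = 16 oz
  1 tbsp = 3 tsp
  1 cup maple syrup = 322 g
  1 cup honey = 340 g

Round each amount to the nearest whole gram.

raisins: 2835 g; maple syrup: 168 g; vegetable oil: 182 g

The original recipe has 1020 g of honey, so the scaling factor is 5100 ÷ 1020 = 5.
raisins: 1.25 lb × 5 × 16 oz/lb × 28.35 g/oz = 2835 g
maple syrup: (1 tbsp + 2 tsp = 5/3 tbsp) × 5 ÷ 16 tbsp/cup × 322 g/cup ≈ 168 g
vegetable oil: (2 tbsp + 2 tsp = 8/3 tbsp) × 5 ÷ 16 tbsp/cup × 218 g/cup ≈ 182 g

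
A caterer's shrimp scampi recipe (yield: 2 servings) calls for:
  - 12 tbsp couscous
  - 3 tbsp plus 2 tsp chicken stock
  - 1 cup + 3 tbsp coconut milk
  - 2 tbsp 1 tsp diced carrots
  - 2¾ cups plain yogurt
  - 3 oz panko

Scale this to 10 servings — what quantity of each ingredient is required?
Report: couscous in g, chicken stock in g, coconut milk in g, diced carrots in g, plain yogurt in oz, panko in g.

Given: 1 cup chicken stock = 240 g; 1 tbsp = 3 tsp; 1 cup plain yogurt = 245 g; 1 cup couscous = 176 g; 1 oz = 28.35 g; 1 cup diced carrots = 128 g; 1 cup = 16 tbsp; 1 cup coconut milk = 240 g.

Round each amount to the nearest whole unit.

couscous: 660 g; chicken stock: 275 g; coconut milk: 1425 g; diced carrots: 93 g; plain yogurt: 119 oz; panko: 425 g

Scaling factor: 10/2 = 5.
couscous: 12 tbsp × 5 ÷ 16 tbsp/cup × 176 g/cup = 660 g
chicken stock: (3 tbsp + 2 tsp = 11/3 tbsp) × 5 ÷ 16 tbsp/cup × 240 g/cup = 275 g
coconut milk: (1 cup + 3 tbsp = 1.1875 cup) × 5 × 240 g/cup = 1425 g
diced carrots: (2 tbsp + 1 tsp = 7/3 tbsp) × 5 ÷ 16 tbsp/cup × 128 g/cup ≈ 93 g
plain yogurt: 2.75 cup × 5 × 245 g/cup ÷ 28.35 g/oz ≈ 119 oz
panko: 3 oz × 5 × 28.35 g/oz ≈ 425 g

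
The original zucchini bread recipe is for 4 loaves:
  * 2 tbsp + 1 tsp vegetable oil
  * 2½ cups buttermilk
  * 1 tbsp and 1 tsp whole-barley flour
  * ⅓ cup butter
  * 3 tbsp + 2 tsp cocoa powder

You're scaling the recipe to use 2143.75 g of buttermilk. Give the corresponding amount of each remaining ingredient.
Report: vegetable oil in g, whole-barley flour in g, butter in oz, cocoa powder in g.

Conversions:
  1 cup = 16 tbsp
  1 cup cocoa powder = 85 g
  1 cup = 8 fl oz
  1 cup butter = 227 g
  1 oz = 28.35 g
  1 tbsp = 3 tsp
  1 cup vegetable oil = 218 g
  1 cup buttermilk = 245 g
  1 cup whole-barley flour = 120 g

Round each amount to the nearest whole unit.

The original recipe has 612.5 g of buttermilk, so the scaling factor is 2143.75 ÷ 612.5 = 7/2 = 3.5.
vegetable oil: (2 tbsp + 1 tsp = 7/3 tbsp) × 7/2 ÷ 16 tbsp/cup × 218 g/cup ≈ 111 g
whole-barley flour: (1 tbsp + 1 tsp = 4/3 tbsp) × 7/2 ÷ 16 tbsp/cup × 120 g/cup = 35 g
butter: 1/3 cup × 7/2 × 227 g/cup ÷ 28.35 g/oz ≈ 9 oz
cocoa powder: (3 tbsp + 2 tsp = 11/3 tbsp) × 7/2 ÷ 16 tbsp/cup × 85 g/cup ≈ 68 g

vegetable oil: 111 g; whole-barley flour: 35 g; butter: 9 oz; cocoa powder: 68 g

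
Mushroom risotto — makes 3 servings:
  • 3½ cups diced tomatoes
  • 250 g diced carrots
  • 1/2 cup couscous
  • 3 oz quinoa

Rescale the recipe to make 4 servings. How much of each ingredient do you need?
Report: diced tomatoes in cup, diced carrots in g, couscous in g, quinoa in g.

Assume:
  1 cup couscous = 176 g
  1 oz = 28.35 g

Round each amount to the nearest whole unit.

Scaling factor: 4/3.
diced tomatoes: 3.5 cup × 4/3 ≈ 5 cup
diced carrots: 250 g × 4/3 ≈ 333 g
couscous: 0.5 cup × 4/3 × 176 g/cup ≈ 117 g
quinoa: 3 oz × 4/3 × 28.35 g/oz ≈ 113 g

diced tomatoes: 5 cup; diced carrots: 333 g; couscous: 117 g; quinoa: 113 g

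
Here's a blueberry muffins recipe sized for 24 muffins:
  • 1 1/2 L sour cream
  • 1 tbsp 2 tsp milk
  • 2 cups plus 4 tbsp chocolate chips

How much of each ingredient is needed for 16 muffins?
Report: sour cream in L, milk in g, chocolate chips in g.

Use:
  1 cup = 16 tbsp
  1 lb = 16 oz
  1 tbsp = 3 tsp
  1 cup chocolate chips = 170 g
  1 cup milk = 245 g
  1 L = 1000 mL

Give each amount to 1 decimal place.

sour cream: 1.0 L; milk: 17.0 g; chocolate chips: 255.0 g

Scaling factor: 16/24 = 2/3.
sour cream: 1.5 L × 2/3 = 1.0 L
milk: (1 tbsp + 2 tsp = 5/3 tbsp) × 2/3 ÷ 16 tbsp/cup × 245 g/cup ≈ 17.0 g
chocolate chips: (2 cup + 4 tbsp = 2.25 cup) × 2/3 × 170 g/cup = 255.0 g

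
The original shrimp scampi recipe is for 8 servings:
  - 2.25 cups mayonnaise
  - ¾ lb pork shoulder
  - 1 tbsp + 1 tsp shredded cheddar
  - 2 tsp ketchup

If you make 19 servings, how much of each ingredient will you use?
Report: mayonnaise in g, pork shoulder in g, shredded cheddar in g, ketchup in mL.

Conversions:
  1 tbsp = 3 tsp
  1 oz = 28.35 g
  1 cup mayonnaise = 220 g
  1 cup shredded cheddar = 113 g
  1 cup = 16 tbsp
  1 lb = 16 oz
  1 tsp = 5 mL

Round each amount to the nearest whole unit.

mayonnaise: 1176 g; pork shoulder: 808 g; shredded cheddar: 22 g; ketchup: 24 mL

Scaling factor: 19/8 = 2.375.
mayonnaise: 2.25 cup × 19/8 × 220 g/cup ≈ 1176 g
pork shoulder: 0.75 lb × 19/8 × 16 oz/lb × 28.35 g/oz ≈ 808 g
shredded cheddar: (1 tbsp + 1 tsp = 4/3 tbsp) × 19/8 ÷ 16 tbsp/cup × 113 g/cup ≈ 22 g
ketchup: 2 tsp × 19/8 × 5 mL/tsp ≈ 24 mL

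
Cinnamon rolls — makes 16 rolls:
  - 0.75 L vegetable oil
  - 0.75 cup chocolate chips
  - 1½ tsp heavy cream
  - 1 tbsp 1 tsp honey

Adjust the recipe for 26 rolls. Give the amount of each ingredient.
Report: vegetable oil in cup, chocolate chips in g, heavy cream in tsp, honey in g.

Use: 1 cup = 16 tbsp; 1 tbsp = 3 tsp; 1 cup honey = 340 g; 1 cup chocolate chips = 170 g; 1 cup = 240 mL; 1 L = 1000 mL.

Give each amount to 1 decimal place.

Scaling factor: 26/16 = 13/8 = 1.625.
vegetable oil: 0.75 L × 13/8 × 1000 mL/L ÷ 240 mL/cup ≈ 5.1 cup
chocolate chips: 0.75 cup × 13/8 × 170 g/cup ≈ 207.2 g
heavy cream: 1.5 tsp × 13/8 ≈ 2.4 tsp
honey: (1 tbsp + 1 tsp = 4/3 tbsp) × 13/8 ÷ 16 tbsp/cup × 340 g/cup ≈ 46.0 g

vegetable oil: 5.1 cup; chocolate chips: 207.2 g; heavy cream: 2.4 tsp; honey: 46.0 g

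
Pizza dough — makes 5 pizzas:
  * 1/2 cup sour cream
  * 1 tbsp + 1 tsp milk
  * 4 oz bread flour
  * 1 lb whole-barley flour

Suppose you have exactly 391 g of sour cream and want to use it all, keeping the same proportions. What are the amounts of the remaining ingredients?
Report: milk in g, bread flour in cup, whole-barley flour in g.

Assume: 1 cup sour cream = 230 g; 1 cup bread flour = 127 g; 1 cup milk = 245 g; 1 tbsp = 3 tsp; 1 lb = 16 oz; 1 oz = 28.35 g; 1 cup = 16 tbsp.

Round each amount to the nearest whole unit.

The original recipe has 115 g of sour cream, so the scaling factor is 391 ÷ 115 = 17/5 = 3.4.
milk: (1 tbsp + 1 tsp = 4/3 tbsp) × 17/5 ÷ 16 tbsp/cup × 245 g/cup ≈ 69 g
bread flour: 4 oz × 17/5 × 28.35 g/oz ÷ 127 g/cup ≈ 3 cup
whole-barley flour: 1 lb × 17/5 × 16 oz/lb × 28.35 g/oz ≈ 1542 g

milk: 69 g; bread flour: 3 cup; whole-barley flour: 1542 g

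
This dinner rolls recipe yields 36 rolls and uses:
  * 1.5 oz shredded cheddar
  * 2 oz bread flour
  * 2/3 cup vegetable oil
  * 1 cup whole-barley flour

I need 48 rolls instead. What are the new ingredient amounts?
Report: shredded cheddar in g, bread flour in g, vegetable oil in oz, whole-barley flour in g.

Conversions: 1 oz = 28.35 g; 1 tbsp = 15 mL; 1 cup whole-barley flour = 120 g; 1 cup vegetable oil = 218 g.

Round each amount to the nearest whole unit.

Scaling factor: 48/36 = 4/3.
shredded cheddar: 1.5 oz × 4/3 × 28.35 g/oz ≈ 57 g
bread flour: 2 oz × 4/3 × 28.35 g/oz ≈ 76 g
vegetable oil: 2/3 cup × 4/3 × 218 g/cup ÷ 28.35 g/oz ≈ 7 oz
whole-barley flour: 1 cup × 4/3 × 120 g/cup = 160 g

shredded cheddar: 57 g; bread flour: 76 g; vegetable oil: 7 oz; whole-barley flour: 160 g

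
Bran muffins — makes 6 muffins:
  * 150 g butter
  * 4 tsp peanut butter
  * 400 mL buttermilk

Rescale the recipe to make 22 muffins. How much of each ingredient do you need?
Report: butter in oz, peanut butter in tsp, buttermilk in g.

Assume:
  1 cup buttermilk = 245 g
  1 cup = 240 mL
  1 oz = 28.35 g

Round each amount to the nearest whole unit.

butter: 19 oz; peanut butter: 15 tsp; buttermilk: 1497 g

Scaling factor: 22/6 = 11/3.
butter: 150 g × 11/3 ÷ 28.35 g/oz ≈ 19 oz
peanut butter: 4 tsp × 11/3 ≈ 15 tsp
buttermilk: 400 mL × 11/3 ÷ 240 mL/cup × 245 g/cup ≈ 1497 g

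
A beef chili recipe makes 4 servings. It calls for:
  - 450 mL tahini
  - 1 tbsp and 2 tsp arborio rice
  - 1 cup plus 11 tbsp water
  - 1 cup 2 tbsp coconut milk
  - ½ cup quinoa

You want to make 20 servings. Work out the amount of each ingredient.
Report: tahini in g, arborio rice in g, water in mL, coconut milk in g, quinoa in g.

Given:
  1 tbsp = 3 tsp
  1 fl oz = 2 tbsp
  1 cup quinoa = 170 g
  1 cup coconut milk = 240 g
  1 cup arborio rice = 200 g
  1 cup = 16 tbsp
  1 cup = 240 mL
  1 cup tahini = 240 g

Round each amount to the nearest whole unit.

Scaling factor: 20/4 = 5.
tahini: 450 mL × 5 ÷ 240 mL/cup × 240 g/cup = 2250 g
arborio rice: (1 tbsp + 2 tsp = 5/3 tbsp) × 5 ÷ 16 tbsp/cup × 200 g/cup ≈ 104 g
water: (1 cup + 11 tbsp = 1.6875 cup) × 5 × 240 mL/cup = 2025 mL
coconut milk: (1 cup + 2 tbsp = 1.125 cup) × 5 × 240 g/cup = 1350 g
quinoa: 0.5 cup × 5 × 170 g/cup = 425 g

tahini: 2250 g; arborio rice: 104 g; water: 2025 mL; coconut milk: 1350 g; quinoa: 425 g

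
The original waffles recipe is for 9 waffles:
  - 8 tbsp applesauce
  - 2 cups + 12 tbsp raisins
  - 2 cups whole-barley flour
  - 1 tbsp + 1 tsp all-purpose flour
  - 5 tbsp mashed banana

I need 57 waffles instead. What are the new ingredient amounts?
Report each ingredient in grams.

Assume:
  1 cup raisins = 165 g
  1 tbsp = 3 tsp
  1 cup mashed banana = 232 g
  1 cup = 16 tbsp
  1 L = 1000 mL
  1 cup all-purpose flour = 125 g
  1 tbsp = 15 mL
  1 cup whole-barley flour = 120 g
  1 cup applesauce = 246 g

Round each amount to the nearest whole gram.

applesauce: 779 g; raisins: 2874 g; whole-barley flour: 1520 g; all-purpose flour: 66 g; mashed banana: 459 g

Scaling factor: 57/9 = 19/3.
applesauce: 8 tbsp × 19/3 ÷ 16 tbsp/cup × 246 g/cup = 779 g
raisins: (2 cup + 12 tbsp = 2.75 cup) × 19/3 × 165 g/cup ≈ 2874 g
whole-barley flour: 2 cup × 19/3 × 120 g/cup = 1520 g
all-purpose flour: (1 tbsp + 1 tsp = 4/3 tbsp) × 19/3 ÷ 16 tbsp/cup × 125 g/cup ≈ 66 g
mashed banana: 5 tbsp × 19/3 ÷ 16 tbsp/cup × 232 g/cup ≈ 459 g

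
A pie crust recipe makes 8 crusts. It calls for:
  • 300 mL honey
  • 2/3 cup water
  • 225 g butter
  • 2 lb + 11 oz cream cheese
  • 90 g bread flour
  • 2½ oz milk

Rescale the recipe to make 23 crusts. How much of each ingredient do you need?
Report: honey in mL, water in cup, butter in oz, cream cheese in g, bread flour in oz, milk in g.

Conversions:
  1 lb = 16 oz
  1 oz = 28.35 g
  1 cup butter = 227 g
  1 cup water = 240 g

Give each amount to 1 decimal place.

Scaling factor: 23/8 = 2.875.
honey: 300 mL × 23/8 = 862.5 mL
water: 2/3 cup × 23/8 ≈ 1.9 cup
butter: 225 g × 23/8 ÷ 28.35 g/oz ≈ 22.8 oz
cream cheese: (2 lb + 11 oz = 2.6875 lb) × 23/8 × 16 oz/lb × 28.35 g/oz ≈ 3504.8 g
bread flour: 90 g × 23/8 ÷ 28.35 g/oz ≈ 9.1 oz
milk: 2.5 oz × 23/8 × 28.35 g/oz ≈ 203.8 g

honey: 862.5 mL; water: 1.9 cup; butter: 22.8 oz; cream cheese: 3504.8 g; bread flour: 9.1 oz; milk: 203.8 g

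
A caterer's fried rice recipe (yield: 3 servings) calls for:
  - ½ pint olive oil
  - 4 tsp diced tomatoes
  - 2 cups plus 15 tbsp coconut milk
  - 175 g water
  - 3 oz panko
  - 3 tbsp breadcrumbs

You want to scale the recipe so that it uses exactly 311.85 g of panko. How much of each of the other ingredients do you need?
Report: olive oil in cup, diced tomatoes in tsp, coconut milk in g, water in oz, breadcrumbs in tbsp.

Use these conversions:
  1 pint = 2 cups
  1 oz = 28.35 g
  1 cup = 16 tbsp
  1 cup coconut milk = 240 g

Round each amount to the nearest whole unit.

The original recipe has 85.05 g of panko, so the scaling factor is 311.85 ÷ 85.05 = 11/3.
olive oil: 0.5 pint × 11/3 × 2 cup/pint ≈ 4 cup
diced tomatoes: 4 tsp × 11/3 ≈ 15 tsp
coconut milk: (2 cup + 15 tbsp = 2.9375 cup) × 11/3 × 240 g/cup = 2585 g
water: 175 g × 11/3 ÷ 28.35 g/oz ≈ 23 oz
breadcrumbs: 3 tbsp × 11/3 = 11 tbsp

olive oil: 4 cup; diced tomatoes: 15 tsp; coconut milk: 2585 g; water: 23 oz; breadcrumbs: 11 tbsp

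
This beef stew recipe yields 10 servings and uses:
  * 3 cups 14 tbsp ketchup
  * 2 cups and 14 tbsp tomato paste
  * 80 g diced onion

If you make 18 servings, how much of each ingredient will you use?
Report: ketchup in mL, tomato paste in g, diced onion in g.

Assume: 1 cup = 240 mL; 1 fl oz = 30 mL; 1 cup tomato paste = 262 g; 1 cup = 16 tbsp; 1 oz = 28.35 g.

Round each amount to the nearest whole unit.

Scaling factor: 18/10 = 9/5 = 1.8.
ketchup: (3 cup + 14 tbsp = 3.875 cup) × 9/5 × 240 mL/cup = 1674 mL
tomato paste: (2 cup + 14 tbsp = 2.875 cup) × 9/5 × 262 g/cup ≈ 1356 g
diced onion: 80 g × 9/5 = 144 g

ketchup: 1674 mL; tomato paste: 1356 g; diced onion: 144 g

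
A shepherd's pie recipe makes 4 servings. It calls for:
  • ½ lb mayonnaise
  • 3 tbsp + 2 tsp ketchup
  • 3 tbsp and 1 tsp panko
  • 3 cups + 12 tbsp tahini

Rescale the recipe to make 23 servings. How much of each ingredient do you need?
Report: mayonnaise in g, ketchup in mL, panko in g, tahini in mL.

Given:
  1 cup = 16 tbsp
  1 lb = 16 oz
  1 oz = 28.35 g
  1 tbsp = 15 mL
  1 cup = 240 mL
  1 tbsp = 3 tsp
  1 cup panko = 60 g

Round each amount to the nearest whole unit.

Scaling factor: 23/4 = 5.75.
mayonnaise: 0.5 lb × 23/4 × 16 oz/lb × 28.35 g/oz ≈ 1304 g
ketchup: (3 tbsp + 2 tsp = 11/3 tbsp) × 23/4 × 15 mL/tbsp ≈ 316 mL
panko: (3 tbsp + 1 tsp = 10/3 tbsp) × 23/4 ÷ 16 tbsp/cup × 60 g/cup ≈ 72 g
tahini: (3 cup + 12 tbsp = 3.75 cup) × 23/4 × 240 mL/cup = 5175 mL

mayonnaise: 1304 g; ketchup: 316 mL; panko: 72 g; tahini: 5175 mL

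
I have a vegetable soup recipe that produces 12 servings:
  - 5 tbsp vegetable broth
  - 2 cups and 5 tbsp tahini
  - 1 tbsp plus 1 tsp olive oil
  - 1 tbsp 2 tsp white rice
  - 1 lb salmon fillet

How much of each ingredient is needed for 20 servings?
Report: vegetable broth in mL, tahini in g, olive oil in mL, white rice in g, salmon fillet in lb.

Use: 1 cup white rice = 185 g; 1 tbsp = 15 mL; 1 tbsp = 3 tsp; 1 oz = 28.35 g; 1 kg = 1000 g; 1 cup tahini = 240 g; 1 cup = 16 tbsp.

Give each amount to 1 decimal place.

vegetable broth: 125.0 mL; tahini: 925.0 g; olive oil: 33.3 mL; white rice: 32.1 g; salmon fillet: 1.7 lb

Scaling factor: 20/12 = 5/3.
vegetable broth: 5 tbsp × 5/3 × 15 mL/tbsp = 125.0 mL
tahini: (2 cup + 5 tbsp = 2.3125 cup) × 5/3 × 240 g/cup = 925.0 g
olive oil: (1 tbsp + 1 tsp = 4/3 tbsp) × 5/3 × 15 mL/tbsp ≈ 33.3 mL
white rice: (1 tbsp + 2 tsp = 5/3 tbsp) × 5/3 ÷ 16 tbsp/cup × 185 g/cup ≈ 32.1 g
salmon fillet: 1 lb × 5/3 ≈ 1.7 lb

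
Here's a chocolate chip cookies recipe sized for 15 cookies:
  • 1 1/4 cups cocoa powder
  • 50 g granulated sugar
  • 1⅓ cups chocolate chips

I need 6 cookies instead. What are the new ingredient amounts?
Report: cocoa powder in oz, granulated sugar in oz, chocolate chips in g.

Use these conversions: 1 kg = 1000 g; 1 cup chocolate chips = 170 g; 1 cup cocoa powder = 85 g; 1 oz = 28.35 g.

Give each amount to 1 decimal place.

Scaling factor: 6/15 = 2/5 = 0.4.
cocoa powder: 1.25 cup × 2/5 × 85 g/cup ÷ 28.35 g/oz ≈ 1.5 oz
granulated sugar: 50 g × 2/5 ÷ 28.35 g/oz ≈ 0.7 oz
chocolate chips: 4/3 cup × 2/5 × 170 g/cup ≈ 90.7 g

cocoa powder: 1.5 oz; granulated sugar: 0.7 oz; chocolate chips: 90.7 g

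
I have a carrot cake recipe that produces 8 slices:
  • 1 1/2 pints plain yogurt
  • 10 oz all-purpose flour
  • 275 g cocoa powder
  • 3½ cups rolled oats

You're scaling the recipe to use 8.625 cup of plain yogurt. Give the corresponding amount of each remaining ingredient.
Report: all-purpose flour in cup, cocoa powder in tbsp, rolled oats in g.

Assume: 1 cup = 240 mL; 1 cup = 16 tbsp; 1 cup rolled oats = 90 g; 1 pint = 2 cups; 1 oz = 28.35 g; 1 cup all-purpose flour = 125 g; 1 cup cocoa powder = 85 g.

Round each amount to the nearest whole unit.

all-purpose flour: 7 cup; cocoa powder: 149 tbsp; rolled oats: 906 g

The original recipe has 3 cup of plain yogurt, so the scaling factor is 8.625 ÷ 3 = 23/8 = 2.875.
all-purpose flour: 10 oz × 23/8 × 28.35 g/oz ÷ 125 g/cup ≈ 7 cup
cocoa powder: 275 g × 23/8 ÷ 85 g/cup × 16 tbsp/cup ≈ 149 tbsp
rolled oats: 3.5 cup × 23/8 × 90 g/cup ≈ 906 g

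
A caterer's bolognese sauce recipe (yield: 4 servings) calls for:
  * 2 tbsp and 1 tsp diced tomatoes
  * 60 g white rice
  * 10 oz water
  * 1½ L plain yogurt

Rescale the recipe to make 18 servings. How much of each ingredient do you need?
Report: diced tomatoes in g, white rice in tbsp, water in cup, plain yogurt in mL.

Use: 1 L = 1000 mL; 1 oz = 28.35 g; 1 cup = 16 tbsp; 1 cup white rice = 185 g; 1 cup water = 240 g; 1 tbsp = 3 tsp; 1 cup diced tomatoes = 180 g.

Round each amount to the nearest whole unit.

diced tomatoes: 118 g; white rice: 23 tbsp; water: 5 cup; plain yogurt: 6750 mL

Scaling factor: 18/4 = 9/2 = 4.5.
diced tomatoes: (2 tbsp + 1 tsp = 7/3 tbsp) × 9/2 ÷ 16 tbsp/cup × 180 g/cup ≈ 118 g
white rice: 60 g × 9/2 ÷ 185 g/cup × 16 tbsp/cup ≈ 23 tbsp
water: 10 oz × 9/2 × 28.35 g/oz ÷ 240 g/cup ≈ 5 cup
plain yogurt: 1.5 L × 9/2 × 1000 mL/L = 6750 mL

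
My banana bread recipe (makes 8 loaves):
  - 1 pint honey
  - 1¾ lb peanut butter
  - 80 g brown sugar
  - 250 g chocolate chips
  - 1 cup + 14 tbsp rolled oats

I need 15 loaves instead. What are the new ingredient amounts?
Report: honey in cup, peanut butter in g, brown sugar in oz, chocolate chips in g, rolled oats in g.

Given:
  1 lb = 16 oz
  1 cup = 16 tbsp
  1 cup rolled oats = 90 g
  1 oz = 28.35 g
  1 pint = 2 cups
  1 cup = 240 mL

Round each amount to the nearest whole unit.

Scaling factor: 15/8 = 1.875.
honey: 1 pint × 15/8 × 2 cup/pint ≈ 4 cup
peanut butter: 1.75 lb × 15/8 × 16 oz/lb × 28.35 g/oz ≈ 1488 g
brown sugar: 80 g × 15/8 ÷ 28.35 g/oz ≈ 5 oz
chocolate chips: 250 g × 15/8 ≈ 469 g
rolled oats: (1 cup + 14 tbsp = 1.875 cup) × 15/8 × 90 g/cup ≈ 316 g

honey: 4 cup; peanut butter: 1488 g; brown sugar: 5 oz; chocolate chips: 469 g; rolled oats: 316 g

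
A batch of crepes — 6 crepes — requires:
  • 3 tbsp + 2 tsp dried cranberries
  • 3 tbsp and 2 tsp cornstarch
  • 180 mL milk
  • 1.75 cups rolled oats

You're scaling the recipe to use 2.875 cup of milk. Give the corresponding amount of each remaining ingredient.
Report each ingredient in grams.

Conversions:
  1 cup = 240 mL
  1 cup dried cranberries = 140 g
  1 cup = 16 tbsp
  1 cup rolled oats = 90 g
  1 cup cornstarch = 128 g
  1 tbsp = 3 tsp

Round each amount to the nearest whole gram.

dried cranberries: 123 g; cornstarch: 112 g; rolled oats: 604 g

The original recipe has 0.75 cup of milk, so the scaling factor is 2.875 ÷ 0.75 = 23/6.
dried cranberries: (3 tbsp + 2 tsp = 11/3 tbsp) × 23/6 ÷ 16 tbsp/cup × 140 g/cup ≈ 123 g
cornstarch: (3 tbsp + 2 tsp = 11/3 tbsp) × 23/6 ÷ 16 tbsp/cup × 128 g/cup ≈ 112 g
rolled oats: 1.75 cup × 23/6 × 90 g/cup ≈ 604 g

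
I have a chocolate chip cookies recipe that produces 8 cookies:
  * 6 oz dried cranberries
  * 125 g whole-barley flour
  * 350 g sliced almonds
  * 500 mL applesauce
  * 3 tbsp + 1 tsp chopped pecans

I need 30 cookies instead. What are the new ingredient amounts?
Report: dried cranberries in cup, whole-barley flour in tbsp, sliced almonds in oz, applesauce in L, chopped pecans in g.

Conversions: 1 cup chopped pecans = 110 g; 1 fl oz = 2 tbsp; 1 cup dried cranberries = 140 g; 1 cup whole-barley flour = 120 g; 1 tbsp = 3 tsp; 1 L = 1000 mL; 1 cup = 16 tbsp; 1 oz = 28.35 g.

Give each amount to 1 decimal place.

Scaling factor: 30/8 = 15/4 = 3.75.
dried cranberries: 6 oz × 15/4 × 28.35 g/oz ÷ 140 g/cup ≈ 4.6 cup
whole-barley flour: 125 g × 15/4 ÷ 120 g/cup × 16 tbsp/cup = 62.5 tbsp
sliced almonds: 350 g × 15/4 ÷ 28.35 g/oz ≈ 46.3 oz
applesauce: 500 mL × 15/4 ÷ 1000 mL/L ≈ 1.9 L
chopped pecans: (3 tbsp + 1 tsp = 10/3 tbsp) × 15/4 ÷ 16 tbsp/cup × 110 g/cup ≈ 85.9 g

dried cranberries: 4.6 cup; whole-barley flour: 62.5 tbsp; sliced almonds: 46.3 oz; applesauce: 1.9 L; chopped pecans: 85.9 g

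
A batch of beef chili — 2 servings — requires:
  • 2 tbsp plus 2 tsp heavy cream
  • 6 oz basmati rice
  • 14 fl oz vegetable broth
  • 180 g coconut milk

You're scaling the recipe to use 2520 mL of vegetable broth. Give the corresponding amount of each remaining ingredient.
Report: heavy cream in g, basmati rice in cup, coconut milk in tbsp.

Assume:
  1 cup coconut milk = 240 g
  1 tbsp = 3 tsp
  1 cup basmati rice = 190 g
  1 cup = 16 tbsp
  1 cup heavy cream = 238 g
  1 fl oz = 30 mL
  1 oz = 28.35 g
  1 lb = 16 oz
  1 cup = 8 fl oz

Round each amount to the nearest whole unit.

The original recipe has 420 mL of vegetable broth, so the scaling factor is 2520 ÷ 420 = 6.
heavy cream: (2 tbsp + 2 tsp = 8/3 tbsp) × 6 ÷ 16 tbsp/cup × 238 g/cup = 238 g
basmati rice: 6 oz × 6 × 28.35 g/oz ÷ 190 g/cup ≈ 5 cup
coconut milk: 180 g × 6 ÷ 240 g/cup × 16 tbsp/cup = 72 tbsp

heavy cream: 238 g; basmati rice: 5 cup; coconut milk: 72 tbsp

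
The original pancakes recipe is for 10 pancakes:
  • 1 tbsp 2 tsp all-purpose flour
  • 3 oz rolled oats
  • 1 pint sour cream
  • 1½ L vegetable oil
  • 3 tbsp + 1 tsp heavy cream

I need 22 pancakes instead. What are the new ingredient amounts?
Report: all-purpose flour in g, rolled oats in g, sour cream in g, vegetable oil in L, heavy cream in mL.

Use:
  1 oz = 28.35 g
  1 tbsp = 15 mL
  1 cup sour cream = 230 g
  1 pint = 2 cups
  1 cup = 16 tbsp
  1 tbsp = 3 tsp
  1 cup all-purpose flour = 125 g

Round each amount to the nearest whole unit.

all-purpose flour: 29 g; rolled oats: 187 g; sour cream: 1012 g; vegetable oil: 3 L; heavy cream: 110 mL

Scaling factor: 22/10 = 11/5 = 2.2.
all-purpose flour: (1 tbsp + 2 tsp = 5/3 tbsp) × 11/5 ÷ 16 tbsp/cup × 125 g/cup ≈ 29 g
rolled oats: 3 oz × 11/5 × 28.35 g/oz ≈ 187 g
sour cream: 1 pint × 11/5 × 2 cup/pint × 230 g/cup = 1012 g
vegetable oil: 1.5 L × 11/5 ≈ 3 L
heavy cream: (3 tbsp + 1 tsp = 10/3 tbsp) × 11/5 × 15 mL/tbsp = 110 mL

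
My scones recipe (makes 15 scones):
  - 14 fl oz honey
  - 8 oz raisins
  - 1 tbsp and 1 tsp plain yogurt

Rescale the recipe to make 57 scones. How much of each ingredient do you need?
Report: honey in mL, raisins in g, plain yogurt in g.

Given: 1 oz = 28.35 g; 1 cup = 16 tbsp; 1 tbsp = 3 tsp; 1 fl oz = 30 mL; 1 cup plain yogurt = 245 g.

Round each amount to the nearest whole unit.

honey: 1596 mL; raisins: 862 g; plain yogurt: 78 g

Scaling factor: 57/15 = 19/5 = 3.8.
honey: 14 fl oz × 19/5 × 30 mL/fl oz = 1596 mL
raisins: 8 oz × 19/5 × 28.35 g/oz ≈ 862 g
plain yogurt: (1 tbsp + 1 tsp = 4/3 tbsp) × 19/5 ÷ 16 tbsp/cup × 245 g/cup ≈ 78 g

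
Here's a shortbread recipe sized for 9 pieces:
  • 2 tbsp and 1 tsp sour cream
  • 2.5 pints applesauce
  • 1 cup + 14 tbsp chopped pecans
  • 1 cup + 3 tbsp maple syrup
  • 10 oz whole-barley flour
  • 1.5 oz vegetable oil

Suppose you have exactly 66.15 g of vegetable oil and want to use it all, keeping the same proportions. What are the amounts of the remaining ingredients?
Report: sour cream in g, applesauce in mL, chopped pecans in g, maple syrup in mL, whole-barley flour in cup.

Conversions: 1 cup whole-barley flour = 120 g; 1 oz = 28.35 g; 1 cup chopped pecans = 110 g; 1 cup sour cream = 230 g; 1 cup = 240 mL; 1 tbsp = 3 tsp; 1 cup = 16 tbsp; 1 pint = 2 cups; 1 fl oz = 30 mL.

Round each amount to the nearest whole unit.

The original recipe has 42.525 g of vegetable oil, so the scaling factor is 66.15 ÷ 42.525 = 14/9.
sour cream: (2 tbsp + 1 tsp = 7/3 tbsp) × 14/9 ÷ 16 tbsp/cup × 230 g/cup ≈ 52 g
applesauce: 2.5 pint × 14/9 × 2 cup/pint × 240 mL/cup ≈ 1867 mL
chopped pecans: (1 cup + 14 tbsp = 1.875 cup) × 14/9 × 110 g/cup ≈ 321 g
maple syrup: (1 cup + 3 tbsp = 1.1875 cup) × 14/9 × 240 mL/cup ≈ 443 mL
whole-barley flour: 10 oz × 14/9 × 28.35 g/oz ÷ 120 g/cup ≈ 4 cup

sour cream: 52 g; applesauce: 1867 mL; chopped pecans: 321 g; maple syrup: 443 mL; whole-barley flour: 4 cup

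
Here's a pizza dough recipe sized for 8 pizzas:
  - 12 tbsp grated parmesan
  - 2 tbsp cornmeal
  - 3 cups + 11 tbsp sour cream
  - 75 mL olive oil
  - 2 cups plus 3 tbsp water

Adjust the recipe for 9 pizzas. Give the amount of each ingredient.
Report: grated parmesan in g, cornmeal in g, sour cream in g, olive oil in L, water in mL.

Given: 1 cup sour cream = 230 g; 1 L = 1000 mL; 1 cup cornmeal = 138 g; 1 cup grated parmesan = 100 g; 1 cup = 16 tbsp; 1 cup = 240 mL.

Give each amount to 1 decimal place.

Scaling factor: 9/8 = 1.125.
grated parmesan: 12 tbsp × 9/8 ÷ 16 tbsp/cup × 100 g/cup ≈ 84.4 g
cornmeal: 2 tbsp × 9/8 ÷ 16 tbsp/cup × 138 g/cup ≈ 19.4 g
sour cream: (3 cup + 11 tbsp = 3.6875 cup) × 9/8 × 230 g/cup ≈ 954.1 g
olive oil: 75 mL × 9/8 ÷ 1000 mL/L ≈ 0.1 L
water: (2 cup + 3 tbsp = 2.1875 cup) × 9/8 × 240 mL/cup ≈ 590.6 mL

grated parmesan: 84.4 g; cornmeal: 19.4 g; sour cream: 954.1 g; olive oil: 0.1 L; water: 590.6 mL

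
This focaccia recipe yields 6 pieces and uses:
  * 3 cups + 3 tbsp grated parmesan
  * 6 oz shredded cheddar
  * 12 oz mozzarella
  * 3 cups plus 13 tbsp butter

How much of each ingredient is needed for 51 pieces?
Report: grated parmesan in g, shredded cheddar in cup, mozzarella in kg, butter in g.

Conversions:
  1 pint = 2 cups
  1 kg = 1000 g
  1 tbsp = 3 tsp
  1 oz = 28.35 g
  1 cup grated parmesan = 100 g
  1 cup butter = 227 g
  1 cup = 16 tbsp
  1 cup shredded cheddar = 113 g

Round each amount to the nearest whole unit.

grated parmesan: 2709 g; shredded cheddar: 13 cup; mozzarella: 3 kg; butter: 7356 g

Scaling factor: 51/6 = 17/2 = 8.5.
grated parmesan: (3 cup + 3 tbsp = 3.1875 cup) × 17/2 × 100 g/cup ≈ 2709 g
shredded cheddar: 6 oz × 17/2 × 28.35 g/oz ÷ 113 g/cup ≈ 13 cup
mozzarella: 12 oz × 17/2 × 28.35 g/oz ÷ 1000 g/kg ≈ 3 kg
butter: (3 cup + 13 tbsp = 3.8125 cup) × 17/2 × 227 g/cup ≈ 7356 g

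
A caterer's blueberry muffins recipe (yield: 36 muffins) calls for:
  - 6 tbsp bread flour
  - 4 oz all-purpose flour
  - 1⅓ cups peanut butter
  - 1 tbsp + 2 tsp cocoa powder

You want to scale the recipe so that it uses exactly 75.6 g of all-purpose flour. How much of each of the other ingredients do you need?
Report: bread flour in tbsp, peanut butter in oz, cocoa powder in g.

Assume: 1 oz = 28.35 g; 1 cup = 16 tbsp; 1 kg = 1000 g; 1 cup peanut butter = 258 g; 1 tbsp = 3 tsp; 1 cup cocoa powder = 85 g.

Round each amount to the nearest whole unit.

The original recipe has 113.4 g of all-purpose flour, so the scaling factor is 75.6 ÷ 113.4 = 2/3.
bread flour: 6 tbsp × 2/3 = 4 tbsp
peanut butter: 4/3 cup × 2/3 × 258 g/cup ÷ 28.35 g/oz ≈ 8 oz
cocoa powder: (1 tbsp + 2 tsp = 5/3 tbsp) × 2/3 ÷ 16 tbsp/cup × 85 g/cup ≈ 6 g

bread flour: 4 tbsp; peanut butter: 8 oz; cocoa powder: 6 g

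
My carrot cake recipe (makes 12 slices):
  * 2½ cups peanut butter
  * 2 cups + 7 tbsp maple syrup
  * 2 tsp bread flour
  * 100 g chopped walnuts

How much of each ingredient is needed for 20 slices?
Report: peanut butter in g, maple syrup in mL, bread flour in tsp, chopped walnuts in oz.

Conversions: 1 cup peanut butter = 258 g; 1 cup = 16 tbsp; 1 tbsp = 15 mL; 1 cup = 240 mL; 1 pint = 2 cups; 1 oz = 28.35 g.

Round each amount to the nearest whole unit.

Scaling factor: 20/12 = 5/3.
peanut butter: 2.5 cup × 5/3 × 258 g/cup = 1075 g
maple syrup: (2 cup + 7 tbsp = 2.4375 cup) × 5/3 × 240 mL/cup = 975 mL
bread flour: 2 tsp × 5/3 ≈ 3 tsp
chopped walnuts: 100 g × 5/3 ÷ 28.35 g/oz ≈ 6 oz

peanut butter: 1075 g; maple syrup: 975 mL; bread flour: 3 tsp; chopped walnuts: 6 oz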